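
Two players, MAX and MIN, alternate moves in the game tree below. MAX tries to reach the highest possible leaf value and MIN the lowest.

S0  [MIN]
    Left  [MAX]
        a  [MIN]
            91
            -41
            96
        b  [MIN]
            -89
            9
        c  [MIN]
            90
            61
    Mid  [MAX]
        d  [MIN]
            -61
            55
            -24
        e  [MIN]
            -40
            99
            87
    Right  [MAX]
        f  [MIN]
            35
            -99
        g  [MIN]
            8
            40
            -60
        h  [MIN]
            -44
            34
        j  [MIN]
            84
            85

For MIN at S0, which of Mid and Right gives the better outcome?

Mid

d (MIN): min(-61, 55, -24) = -61
e (MIN): min(-40, 99, 87) = -40
Mid (MAX): max(-61, -40) = -40
f (MIN): min(35, -99) = -99
g (MIN): min(8, 40, -60) = -60
h (MIN): min(-44, 34) = -44
j (MIN): min(84, 85) = 84
Right (MAX): max(-99, -60, -44, 84) = 84
MIN prefers the lower value; Mid=-40, Right=84. Mid is better since -40 < 84.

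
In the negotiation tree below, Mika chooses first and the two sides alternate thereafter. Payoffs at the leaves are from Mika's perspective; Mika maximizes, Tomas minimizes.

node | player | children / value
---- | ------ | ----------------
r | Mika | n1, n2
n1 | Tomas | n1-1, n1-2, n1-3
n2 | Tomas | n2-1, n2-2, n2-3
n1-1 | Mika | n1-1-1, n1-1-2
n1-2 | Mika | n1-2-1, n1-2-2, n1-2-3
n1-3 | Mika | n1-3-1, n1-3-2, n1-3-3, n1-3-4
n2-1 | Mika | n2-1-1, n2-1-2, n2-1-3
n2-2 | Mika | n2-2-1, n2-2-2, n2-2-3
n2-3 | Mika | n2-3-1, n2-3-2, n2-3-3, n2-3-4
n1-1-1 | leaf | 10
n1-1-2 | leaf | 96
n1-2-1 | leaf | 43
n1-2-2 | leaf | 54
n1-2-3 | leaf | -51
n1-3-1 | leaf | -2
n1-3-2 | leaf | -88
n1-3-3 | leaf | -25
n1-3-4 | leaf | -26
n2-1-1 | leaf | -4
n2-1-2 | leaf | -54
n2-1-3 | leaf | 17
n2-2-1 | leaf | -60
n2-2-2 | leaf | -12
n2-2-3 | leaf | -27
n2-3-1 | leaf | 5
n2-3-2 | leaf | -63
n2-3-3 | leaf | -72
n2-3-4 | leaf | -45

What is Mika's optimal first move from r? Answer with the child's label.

n1

n1-1 (Mika): max(10, 96) = 96
n1-2 (Mika): max(43, 54, -51) = 54
n1-3 (Mika): max(-2, -88, -25, -26) = -2
n1 (Tomas): min(96, 54, -2) = -2
n2-1 (Mika): max(-4, -54, 17) = 17
n2-2 (Mika): max(-60, -12, -27) = -12
n2-3 (Mika): max(5, -63, -72, -45) = 5
n2 (Tomas): min(17, -12, 5) = -12
r (Mika): max(-2, -12) = -2
Mika at r wants the highest of {n1=-2, n2=-12}, so chooses n1.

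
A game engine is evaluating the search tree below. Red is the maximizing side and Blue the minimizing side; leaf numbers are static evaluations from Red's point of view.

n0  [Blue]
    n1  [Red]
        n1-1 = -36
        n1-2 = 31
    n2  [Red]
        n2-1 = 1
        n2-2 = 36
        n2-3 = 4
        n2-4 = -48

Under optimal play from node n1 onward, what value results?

31

n1 (Red): max(-36, 31) = 31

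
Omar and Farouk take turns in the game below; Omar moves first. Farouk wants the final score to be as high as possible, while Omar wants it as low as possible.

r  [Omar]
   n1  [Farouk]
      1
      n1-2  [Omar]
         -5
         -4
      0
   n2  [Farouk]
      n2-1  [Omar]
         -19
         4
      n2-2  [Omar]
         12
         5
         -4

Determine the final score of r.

n1-2 (Omar): min(-5, -4) = -5
n1 (Farouk): max(1, -5, 0) = 1
n2-1 (Omar): min(-19, 4) = -19
n2-2 (Omar): min(12, 5, -4) = -4
n2 (Farouk): max(-19, -4) = -4
r (Omar): min(1, -4) = -4

-4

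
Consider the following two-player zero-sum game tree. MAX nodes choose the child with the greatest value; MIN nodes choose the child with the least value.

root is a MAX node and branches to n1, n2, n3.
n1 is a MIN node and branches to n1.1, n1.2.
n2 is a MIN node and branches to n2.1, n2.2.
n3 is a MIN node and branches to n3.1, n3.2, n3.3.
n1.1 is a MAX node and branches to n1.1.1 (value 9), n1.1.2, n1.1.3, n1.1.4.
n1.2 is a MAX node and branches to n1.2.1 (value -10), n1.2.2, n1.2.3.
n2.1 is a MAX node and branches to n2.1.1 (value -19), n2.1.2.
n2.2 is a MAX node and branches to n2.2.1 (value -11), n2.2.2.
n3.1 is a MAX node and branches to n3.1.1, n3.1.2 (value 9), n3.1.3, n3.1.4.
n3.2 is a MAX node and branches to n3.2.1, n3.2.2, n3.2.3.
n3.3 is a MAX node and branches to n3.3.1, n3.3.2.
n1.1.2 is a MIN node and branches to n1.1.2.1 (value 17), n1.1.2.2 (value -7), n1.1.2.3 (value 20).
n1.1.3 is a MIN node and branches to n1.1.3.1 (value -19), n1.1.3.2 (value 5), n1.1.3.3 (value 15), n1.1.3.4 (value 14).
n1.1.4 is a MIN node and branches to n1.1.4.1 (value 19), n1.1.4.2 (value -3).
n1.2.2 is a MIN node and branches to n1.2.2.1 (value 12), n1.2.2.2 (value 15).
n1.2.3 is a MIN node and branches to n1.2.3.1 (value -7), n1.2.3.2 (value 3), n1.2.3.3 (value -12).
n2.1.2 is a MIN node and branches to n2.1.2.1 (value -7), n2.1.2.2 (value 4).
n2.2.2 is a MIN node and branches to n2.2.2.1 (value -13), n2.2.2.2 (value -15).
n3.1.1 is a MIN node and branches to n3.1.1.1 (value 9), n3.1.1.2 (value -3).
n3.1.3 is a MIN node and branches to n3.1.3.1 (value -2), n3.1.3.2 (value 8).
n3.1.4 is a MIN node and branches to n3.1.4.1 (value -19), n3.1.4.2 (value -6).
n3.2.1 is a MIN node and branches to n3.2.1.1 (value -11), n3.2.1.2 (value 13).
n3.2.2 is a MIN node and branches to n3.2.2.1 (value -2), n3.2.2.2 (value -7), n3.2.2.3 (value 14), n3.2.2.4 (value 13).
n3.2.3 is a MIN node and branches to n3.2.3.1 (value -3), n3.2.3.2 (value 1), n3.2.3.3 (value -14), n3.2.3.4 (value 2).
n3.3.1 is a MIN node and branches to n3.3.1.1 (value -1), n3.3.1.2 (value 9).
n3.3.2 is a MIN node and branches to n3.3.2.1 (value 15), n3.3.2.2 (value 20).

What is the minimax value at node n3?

-7

n3.1.1 (MIN): min(9, -3) = -3
n3.1.3 (MIN): min(-2, 8) = -2
n3.1.4 (MIN): min(-19, -6) = -19
n3.1 (MAX): max(-3, 9, -2, -19) = 9
n3.2.1 (MIN): min(-11, 13) = -11
n3.2.2 (MIN): min(-2, -7, 14, 13) = -7
n3.2.3 (MIN): min(-3, 1, -14, 2) = -14
n3.2 (MAX): max(-11, -7, -14) = -7
n3.3.1 (MIN): min(-1, 9) = -1
n3.3.2 (MIN): min(15, 20) = 15
n3.3 (MAX): max(-1, 15) = 15
n3 (MIN): min(9, -7, 15) = -7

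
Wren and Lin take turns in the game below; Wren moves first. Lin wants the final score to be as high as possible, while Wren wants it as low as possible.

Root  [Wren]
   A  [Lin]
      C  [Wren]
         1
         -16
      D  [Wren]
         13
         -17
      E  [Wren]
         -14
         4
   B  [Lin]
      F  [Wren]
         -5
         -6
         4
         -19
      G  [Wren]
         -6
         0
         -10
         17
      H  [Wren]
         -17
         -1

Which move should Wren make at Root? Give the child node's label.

A

C (Wren): min(1, -16) = -16
D (Wren): min(13, -17) = -17
E (Wren): min(-14, 4) = -14
A (Lin): max(-16, -17, -14) = -14
F (Wren): min(-5, -6, 4, -19) = -19
G (Wren): min(-6, 0, -10, 17) = -10
H (Wren): min(-17, -1) = -17
B (Lin): max(-19, -10, -17) = -10
Root (Wren): min(-14, -10) = -14
Wren at Root wants the lowest of {A=-14, B=-10}, so chooses A.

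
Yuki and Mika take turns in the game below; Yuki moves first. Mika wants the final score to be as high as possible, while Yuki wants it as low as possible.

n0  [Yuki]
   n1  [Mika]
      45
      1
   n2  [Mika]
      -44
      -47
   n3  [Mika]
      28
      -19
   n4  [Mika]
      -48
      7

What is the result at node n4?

7

n4 (Mika): max(-48, 7) = 7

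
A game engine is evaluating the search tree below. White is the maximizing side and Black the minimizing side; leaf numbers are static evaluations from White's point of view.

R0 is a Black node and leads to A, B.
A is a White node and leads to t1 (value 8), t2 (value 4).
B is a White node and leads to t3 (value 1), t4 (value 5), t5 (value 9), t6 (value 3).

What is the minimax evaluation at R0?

8

A (White): max(8, 4) = 8
B (White): max(1, 5, 9, 3) = 9
R0 (Black): min(8, 9) = 8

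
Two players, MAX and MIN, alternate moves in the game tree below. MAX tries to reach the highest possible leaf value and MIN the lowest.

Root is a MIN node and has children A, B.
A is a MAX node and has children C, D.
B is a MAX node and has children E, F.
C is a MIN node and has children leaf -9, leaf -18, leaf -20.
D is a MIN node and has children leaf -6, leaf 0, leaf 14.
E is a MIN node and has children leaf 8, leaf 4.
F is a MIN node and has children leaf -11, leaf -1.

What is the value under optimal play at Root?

C (MIN): min(-9, -18, -20) = -20
D (MIN): min(-6, 0, 14) = -6
A (MAX): max(-20, -6) = -6
E (MIN): min(8, 4) = 4
F (MIN): min(-11, -1) = -11
B (MAX): max(4, -11) = 4
Root (MIN): min(-6, 4) = -6

-6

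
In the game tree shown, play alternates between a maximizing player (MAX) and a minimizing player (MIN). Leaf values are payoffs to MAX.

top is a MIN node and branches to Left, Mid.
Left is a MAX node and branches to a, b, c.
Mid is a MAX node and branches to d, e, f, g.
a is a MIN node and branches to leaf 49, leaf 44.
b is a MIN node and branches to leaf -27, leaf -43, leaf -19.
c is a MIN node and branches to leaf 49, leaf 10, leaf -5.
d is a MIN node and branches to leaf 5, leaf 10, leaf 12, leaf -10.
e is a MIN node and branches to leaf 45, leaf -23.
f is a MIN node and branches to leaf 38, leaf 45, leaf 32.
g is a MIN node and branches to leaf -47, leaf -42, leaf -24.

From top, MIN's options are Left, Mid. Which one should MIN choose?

Mid

a (MIN): min(49, 44) = 44
b (MIN): min(-27, -43, -19) = -43
c (MIN): min(49, 10, -5) = -5
Left (MAX): max(44, -43, -5) = 44
d (MIN): min(5, 10, 12, -10) = -10
e (MIN): min(45, -23) = -23
f (MIN): min(38, 45, 32) = 32
g (MIN): min(-47, -42, -24) = -47
Mid (MAX): max(-10, -23, 32, -47) = 32
top (MIN): min(44, 32) = 32
MIN at top wants the lowest of {Left=44, Mid=32}, so chooses Mid.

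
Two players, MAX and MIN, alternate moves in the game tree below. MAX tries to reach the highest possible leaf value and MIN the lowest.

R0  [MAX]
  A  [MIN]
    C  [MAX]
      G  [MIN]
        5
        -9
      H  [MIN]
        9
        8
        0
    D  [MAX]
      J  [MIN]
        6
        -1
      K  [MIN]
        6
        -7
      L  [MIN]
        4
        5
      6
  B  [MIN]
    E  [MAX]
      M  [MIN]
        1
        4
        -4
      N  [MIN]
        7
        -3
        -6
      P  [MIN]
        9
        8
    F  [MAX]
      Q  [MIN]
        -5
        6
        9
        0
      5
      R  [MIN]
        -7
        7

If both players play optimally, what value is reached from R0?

G (MIN): min(5, -9) = -9
H (MIN): min(9, 8, 0) = 0
C (MAX): max(-9, 0) = 0
J (MIN): min(6, -1) = -1
K (MIN): min(6, -7) = -7
L (MIN): min(4, 5) = 4
D (MAX): max(-1, -7, 4, 6) = 6
A (MIN): min(0, 6) = 0
M (MIN): min(1, 4, -4) = -4
N (MIN): min(7, -3, -6) = -6
P (MIN): min(9, 8) = 8
E (MAX): max(-4, -6, 8) = 8
Q (MIN): min(-5, 6, 9, 0) = -5
R (MIN): min(-7, 7) = -7
F (MAX): max(-5, 5, -7) = 5
B (MIN): min(8, 5) = 5
R0 (MAX): max(0, 5) = 5

5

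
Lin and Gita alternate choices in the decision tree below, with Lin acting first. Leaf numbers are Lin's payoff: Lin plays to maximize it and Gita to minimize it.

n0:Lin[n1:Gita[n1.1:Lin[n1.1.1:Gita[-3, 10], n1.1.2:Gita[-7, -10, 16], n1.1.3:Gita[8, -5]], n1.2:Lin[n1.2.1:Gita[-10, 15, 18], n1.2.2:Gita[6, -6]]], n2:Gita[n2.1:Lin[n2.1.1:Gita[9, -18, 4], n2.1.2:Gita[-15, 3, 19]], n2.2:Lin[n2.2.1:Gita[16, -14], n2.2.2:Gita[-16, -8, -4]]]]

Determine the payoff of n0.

n1.1.1 (Gita): min(-3, 10) = -3
n1.1.2 (Gita): min(-7, -10, 16) = -10
n1.1.3 (Gita): min(8, -5) = -5
n1.1 (Lin): max(-3, -10, -5) = -3
n1.2.1 (Gita): min(-10, 15, 18) = -10
n1.2.2 (Gita): min(6, -6) = -6
n1.2 (Lin): max(-10, -6) = -6
n1 (Gita): min(-3, -6) = -6
n2.1.1 (Gita): min(9, -18, 4) = -18
n2.1.2 (Gita): min(-15, 3, 19) = -15
n2.1 (Lin): max(-18, -15) = -15
n2.2.1 (Gita): min(16, -14) = -14
n2.2.2 (Gita): min(-16, -8, -4) = -16
n2.2 (Lin): max(-14, -16) = -14
n2 (Gita): min(-15, -14) = -15
n0 (Lin): max(-6, -15) = -6

-6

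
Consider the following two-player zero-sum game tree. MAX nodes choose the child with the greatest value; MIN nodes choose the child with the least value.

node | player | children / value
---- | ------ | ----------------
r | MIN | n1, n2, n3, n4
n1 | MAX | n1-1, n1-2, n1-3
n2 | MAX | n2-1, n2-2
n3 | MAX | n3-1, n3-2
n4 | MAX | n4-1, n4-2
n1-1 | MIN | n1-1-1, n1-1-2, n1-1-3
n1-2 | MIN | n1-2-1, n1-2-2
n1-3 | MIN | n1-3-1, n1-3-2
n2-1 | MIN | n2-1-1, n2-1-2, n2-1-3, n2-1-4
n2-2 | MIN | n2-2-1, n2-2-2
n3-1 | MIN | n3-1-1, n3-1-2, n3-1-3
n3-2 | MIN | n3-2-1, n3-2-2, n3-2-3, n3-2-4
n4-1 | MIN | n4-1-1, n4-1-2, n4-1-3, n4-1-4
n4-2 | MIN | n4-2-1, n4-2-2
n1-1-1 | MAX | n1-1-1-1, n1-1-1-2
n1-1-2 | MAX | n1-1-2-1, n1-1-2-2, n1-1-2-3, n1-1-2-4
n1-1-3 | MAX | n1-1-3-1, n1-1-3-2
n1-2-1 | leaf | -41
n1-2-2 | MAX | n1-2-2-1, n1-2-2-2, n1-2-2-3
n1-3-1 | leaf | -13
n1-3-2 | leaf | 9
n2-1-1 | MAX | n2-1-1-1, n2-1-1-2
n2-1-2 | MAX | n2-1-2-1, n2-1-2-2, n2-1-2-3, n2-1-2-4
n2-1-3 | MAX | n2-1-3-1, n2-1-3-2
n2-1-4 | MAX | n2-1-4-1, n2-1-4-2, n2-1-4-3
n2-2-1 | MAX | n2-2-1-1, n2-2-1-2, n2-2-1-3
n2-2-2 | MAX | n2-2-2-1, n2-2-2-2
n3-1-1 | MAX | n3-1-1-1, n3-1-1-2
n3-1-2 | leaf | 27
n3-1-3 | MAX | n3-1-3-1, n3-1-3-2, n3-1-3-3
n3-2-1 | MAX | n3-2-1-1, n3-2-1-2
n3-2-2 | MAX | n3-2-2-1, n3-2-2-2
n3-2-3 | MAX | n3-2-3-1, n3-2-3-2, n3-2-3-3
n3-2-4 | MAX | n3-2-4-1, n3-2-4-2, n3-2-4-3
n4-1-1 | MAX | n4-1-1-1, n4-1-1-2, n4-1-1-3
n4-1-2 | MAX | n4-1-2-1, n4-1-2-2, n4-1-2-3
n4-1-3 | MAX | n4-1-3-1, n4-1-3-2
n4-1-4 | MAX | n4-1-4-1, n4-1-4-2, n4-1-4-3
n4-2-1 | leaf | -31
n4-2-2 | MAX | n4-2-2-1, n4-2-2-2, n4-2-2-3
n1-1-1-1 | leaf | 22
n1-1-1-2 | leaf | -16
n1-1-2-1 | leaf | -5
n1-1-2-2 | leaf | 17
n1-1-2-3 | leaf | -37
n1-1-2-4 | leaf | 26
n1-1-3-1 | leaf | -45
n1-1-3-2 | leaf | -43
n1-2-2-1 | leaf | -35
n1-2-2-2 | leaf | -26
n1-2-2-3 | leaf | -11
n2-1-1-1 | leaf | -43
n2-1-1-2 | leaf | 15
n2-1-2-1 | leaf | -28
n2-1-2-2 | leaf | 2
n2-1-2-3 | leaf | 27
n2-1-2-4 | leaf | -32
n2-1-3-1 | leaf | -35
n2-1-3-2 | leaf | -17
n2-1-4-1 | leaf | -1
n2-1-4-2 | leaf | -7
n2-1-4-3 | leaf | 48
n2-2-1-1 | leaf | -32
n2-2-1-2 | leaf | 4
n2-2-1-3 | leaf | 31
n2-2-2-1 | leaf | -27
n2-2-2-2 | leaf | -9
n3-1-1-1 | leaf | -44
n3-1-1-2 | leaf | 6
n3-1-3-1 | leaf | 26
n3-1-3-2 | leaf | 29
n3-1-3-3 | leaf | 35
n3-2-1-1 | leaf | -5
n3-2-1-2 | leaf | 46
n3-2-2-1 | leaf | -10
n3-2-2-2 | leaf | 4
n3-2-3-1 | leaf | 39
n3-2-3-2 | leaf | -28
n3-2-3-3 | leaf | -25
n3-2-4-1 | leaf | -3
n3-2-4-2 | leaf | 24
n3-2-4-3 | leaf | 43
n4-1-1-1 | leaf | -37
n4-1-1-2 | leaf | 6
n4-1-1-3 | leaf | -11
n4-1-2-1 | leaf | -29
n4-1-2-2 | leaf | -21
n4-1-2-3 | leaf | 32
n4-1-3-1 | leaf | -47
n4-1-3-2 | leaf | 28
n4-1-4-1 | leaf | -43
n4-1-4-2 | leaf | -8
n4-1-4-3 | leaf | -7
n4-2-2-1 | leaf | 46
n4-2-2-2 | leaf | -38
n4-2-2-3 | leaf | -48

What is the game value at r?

-13

n1-1-1 (MAX): max(22, -16) = 22
n1-1-2 (MAX): max(-5, 17, -37, 26) = 26
n1-1-3 (MAX): max(-45, -43) = -43
n1-1 (MIN): min(22, 26, -43) = -43
n1-2-2 (MAX): max(-35, -26, -11) = -11
n1-2 (MIN): min(-41, -11) = -41
n1-3 (MIN): min(-13, 9) = -13
n1 (MAX): max(-43, -41, -13) = -13
n2-1-1 (MAX): max(-43, 15) = 15
n2-1-2 (MAX): max(-28, 2, 27, -32) = 27
n2-1-3 (MAX): max(-35, -17) = -17
n2-1-4 (MAX): max(-1, -7, 48) = 48
n2-1 (MIN): min(15, 27, -17, 48) = -17
n2-2-1 (MAX): max(-32, 4, 31) = 31
n2-2-2 (MAX): max(-27, -9) = -9
n2-2 (MIN): min(31, -9) = -9
n2 (MAX): max(-17, -9) = -9
n3-1-1 (MAX): max(-44, 6) = 6
n3-1-3 (MAX): max(26, 29, 35) = 35
n3-1 (MIN): min(6, 27, 35) = 6
n3-2-1 (MAX): max(-5, 46) = 46
n3-2-2 (MAX): max(-10, 4) = 4
n3-2-3 (MAX): max(39, -28, -25) = 39
n3-2-4 (MAX): max(-3, 24, 43) = 43
n3-2 (MIN): min(46, 4, 39, 43) = 4
n3 (MAX): max(6, 4) = 6
n4-1-1 (MAX): max(-37, 6, -11) = 6
n4-1-2 (MAX): max(-29, -21, 32) = 32
n4-1-3 (MAX): max(-47, 28) = 28
n4-1-4 (MAX): max(-43, -8, -7) = -7
n4-1 (MIN): min(6, 32, 28, -7) = -7
n4-2-2 (MAX): max(46, -38, -48) = 46
n4-2 (MIN): min(-31, 46) = -31
n4 (MAX): max(-7, -31) = -7
r (MIN): min(-13, -9, 6, -7) = -13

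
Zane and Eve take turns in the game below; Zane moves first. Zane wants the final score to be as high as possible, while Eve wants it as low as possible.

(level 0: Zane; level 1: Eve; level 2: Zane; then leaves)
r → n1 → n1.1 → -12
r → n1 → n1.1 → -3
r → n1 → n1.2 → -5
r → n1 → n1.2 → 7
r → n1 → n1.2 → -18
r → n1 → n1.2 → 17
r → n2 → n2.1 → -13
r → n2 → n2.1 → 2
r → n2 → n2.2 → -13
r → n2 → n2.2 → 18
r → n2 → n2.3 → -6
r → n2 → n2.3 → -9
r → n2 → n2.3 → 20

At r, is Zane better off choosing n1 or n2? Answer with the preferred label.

n1.1 (Zane): max(-12, -3) = -3
n1.2 (Zane): max(-5, 7, -18, 17) = 17
n1 (Eve): min(-3, 17) = -3
n2.1 (Zane): max(-13, 2) = 2
n2.2 (Zane): max(-13, 18) = 18
n2.3 (Zane): max(-6, -9, 20) = 20
n2 (Eve): min(2, 18, 20) = 2
Zane prefers the higher value; n1=-3, n2=2. n2 is better since 2 > -3.

n2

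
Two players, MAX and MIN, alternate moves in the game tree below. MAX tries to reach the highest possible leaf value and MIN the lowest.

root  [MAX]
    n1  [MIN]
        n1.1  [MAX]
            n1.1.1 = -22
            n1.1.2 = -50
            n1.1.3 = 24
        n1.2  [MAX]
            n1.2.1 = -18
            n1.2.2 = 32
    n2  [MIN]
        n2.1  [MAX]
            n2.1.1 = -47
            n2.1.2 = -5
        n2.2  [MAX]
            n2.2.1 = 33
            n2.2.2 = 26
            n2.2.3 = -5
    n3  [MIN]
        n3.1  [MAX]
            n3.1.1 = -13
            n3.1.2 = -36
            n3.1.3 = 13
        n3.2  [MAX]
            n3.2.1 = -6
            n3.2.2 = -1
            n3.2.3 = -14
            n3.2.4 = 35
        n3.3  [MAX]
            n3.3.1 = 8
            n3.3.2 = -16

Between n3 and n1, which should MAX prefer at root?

n1

n3.1 (MAX): max(-13, -36, 13) = 13
n3.2 (MAX): max(-6, -1, -14, 35) = 35
n3.3 (MAX): max(8, -16) = 8
n3 (MIN): min(13, 35, 8) = 8
n1.1 (MAX): max(-22, -50, 24) = 24
n1.2 (MAX): max(-18, 32) = 32
n1 (MIN): min(24, 32) = 24
MAX prefers the higher value; n3=8, n1=24. n1 is better since 24 > 8.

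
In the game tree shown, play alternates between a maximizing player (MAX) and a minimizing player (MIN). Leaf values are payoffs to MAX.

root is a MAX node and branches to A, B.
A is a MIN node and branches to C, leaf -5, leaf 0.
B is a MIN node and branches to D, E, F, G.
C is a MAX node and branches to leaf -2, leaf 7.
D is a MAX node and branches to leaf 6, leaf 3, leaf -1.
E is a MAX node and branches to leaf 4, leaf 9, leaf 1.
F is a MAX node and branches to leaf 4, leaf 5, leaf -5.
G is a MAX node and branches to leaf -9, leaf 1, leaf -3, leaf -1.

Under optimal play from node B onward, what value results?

D (MAX): max(6, 3, -1) = 6
E (MAX): max(4, 9, 1) = 9
F (MAX): max(4, 5, -5) = 5
G (MAX): max(-9, 1, -3, -1) = 1
B (MIN): min(6, 9, 5, 1) = 1

1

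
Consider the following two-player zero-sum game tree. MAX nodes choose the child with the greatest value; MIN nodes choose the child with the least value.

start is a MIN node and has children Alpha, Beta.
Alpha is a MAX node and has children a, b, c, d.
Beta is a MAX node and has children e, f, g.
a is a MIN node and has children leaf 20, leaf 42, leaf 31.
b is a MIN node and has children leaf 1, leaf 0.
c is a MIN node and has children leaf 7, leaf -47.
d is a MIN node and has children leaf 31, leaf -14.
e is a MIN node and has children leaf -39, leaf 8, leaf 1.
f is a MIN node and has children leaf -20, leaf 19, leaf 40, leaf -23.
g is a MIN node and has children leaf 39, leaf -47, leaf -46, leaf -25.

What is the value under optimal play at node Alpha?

20

a (MIN): min(20, 42, 31) = 20
b (MIN): min(1, 0) = 0
c (MIN): min(7, -47) = -47
d (MIN): min(31, -14) = -14
Alpha (MAX): max(20, 0, -47, -14) = 20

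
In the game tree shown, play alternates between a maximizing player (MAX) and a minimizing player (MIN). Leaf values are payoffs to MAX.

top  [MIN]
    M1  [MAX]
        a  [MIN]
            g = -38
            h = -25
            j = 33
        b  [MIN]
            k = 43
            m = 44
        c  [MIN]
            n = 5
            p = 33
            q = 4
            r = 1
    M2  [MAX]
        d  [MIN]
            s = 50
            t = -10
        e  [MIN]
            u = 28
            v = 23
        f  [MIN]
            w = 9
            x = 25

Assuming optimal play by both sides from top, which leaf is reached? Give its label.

a (MIN): min(-38, -25, 33) = -38
b (MIN): min(43, 44) = 43
c (MIN): min(5, 33, 4, 1) = 1
M1 (MAX): max(-38, 43, 1) = 43
d (MIN): min(50, -10) = -10
e (MIN): min(28, 23) = 23
f (MIN): min(9, 25) = 9
M2 (MAX): max(-10, 23, 9) = 23
top (MIN): min(43, 23) = 23
At top, MIN picks M2 (lowest: 23).
At M2, MAX picks e (highest: 23).
At e, MIN picks v (lowest: 23).
Terminal value 23.

v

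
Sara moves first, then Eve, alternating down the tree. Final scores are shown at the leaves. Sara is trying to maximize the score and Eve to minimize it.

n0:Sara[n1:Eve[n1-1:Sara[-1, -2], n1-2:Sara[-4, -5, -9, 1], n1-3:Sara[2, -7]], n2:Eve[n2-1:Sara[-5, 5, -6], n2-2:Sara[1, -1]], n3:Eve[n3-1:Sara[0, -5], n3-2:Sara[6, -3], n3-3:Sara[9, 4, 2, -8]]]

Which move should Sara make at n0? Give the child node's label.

n1-1 (Sara): max(-1, -2) = -1
n1-2 (Sara): max(-4, -5, -9, 1) = 1
n1-3 (Sara): max(2, -7) = 2
n1 (Eve): min(-1, 1, 2) = -1
n2-1 (Sara): max(-5, 5, -6) = 5
n2-2 (Sara): max(1, -1) = 1
n2 (Eve): min(5, 1) = 1
n3-1 (Sara): max(0, -5) = 0
n3-2 (Sara): max(6, -3) = 6
n3-3 (Sara): max(9, 4, 2, -8) = 9
n3 (Eve): min(0, 6, 9) = 0
n0 (Sara): max(-1, 1, 0) = 1
Sara at n0 wants the highest of {n1=-1, n2=1, n3=0}, so chooses n2.

n2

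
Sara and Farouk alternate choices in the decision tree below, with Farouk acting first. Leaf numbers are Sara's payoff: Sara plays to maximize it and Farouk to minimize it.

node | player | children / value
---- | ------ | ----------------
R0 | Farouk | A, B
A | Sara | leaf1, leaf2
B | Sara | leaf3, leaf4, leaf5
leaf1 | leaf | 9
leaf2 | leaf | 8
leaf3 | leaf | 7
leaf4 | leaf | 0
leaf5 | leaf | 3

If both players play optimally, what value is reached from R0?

A (Sara): max(9, 8) = 9
B (Sara): max(7, 0, 3) = 7
R0 (Farouk): min(9, 7) = 7

7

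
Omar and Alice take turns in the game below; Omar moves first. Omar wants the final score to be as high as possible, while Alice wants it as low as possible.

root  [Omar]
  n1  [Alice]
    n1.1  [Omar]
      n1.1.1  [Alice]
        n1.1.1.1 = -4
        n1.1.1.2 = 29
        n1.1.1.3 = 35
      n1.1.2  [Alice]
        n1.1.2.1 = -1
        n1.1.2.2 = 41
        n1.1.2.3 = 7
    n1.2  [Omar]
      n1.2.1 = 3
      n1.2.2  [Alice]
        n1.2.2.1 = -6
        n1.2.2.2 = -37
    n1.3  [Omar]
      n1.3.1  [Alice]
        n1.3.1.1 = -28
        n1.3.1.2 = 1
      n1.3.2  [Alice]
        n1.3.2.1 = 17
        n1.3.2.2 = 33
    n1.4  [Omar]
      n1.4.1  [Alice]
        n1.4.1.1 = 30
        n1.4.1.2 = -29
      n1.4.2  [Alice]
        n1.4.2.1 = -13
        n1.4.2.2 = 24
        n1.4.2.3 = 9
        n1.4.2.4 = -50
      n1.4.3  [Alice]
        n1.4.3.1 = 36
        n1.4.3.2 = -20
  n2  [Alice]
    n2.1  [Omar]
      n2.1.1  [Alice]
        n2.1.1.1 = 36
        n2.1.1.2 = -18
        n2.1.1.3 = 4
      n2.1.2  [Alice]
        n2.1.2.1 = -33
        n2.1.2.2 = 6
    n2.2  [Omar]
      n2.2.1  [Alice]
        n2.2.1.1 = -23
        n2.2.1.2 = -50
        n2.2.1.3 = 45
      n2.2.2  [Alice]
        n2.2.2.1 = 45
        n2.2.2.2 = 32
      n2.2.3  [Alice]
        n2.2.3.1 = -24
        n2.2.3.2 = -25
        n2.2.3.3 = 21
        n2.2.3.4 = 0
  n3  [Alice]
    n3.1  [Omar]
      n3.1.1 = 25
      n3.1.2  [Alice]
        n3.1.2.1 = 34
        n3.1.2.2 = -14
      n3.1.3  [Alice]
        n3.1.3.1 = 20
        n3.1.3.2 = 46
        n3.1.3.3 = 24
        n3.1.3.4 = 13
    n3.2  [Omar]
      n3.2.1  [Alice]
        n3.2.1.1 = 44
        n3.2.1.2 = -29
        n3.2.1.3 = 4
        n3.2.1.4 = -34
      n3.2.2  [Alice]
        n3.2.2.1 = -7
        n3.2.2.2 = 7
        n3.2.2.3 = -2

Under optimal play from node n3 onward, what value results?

-7

n3.1.2 (Alice): min(34, -14) = -14
n3.1.3 (Alice): min(20, 46, 24, 13) = 13
n3.1 (Omar): max(25, -14, 13) = 25
n3.2.1 (Alice): min(44, -29, 4, -34) = -34
n3.2.2 (Alice): min(-7, 7, -2) = -7
n3.2 (Omar): max(-34, -7) = -7
n3 (Alice): min(25, -7) = -7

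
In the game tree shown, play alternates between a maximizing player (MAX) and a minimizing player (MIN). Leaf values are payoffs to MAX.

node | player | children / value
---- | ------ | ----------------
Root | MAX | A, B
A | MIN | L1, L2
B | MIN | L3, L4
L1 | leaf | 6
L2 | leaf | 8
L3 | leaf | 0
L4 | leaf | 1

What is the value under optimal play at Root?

6

A (MIN): min(6, 8) = 6
B (MIN): min(0, 1) = 0
Root (MAX): max(6, 0) = 6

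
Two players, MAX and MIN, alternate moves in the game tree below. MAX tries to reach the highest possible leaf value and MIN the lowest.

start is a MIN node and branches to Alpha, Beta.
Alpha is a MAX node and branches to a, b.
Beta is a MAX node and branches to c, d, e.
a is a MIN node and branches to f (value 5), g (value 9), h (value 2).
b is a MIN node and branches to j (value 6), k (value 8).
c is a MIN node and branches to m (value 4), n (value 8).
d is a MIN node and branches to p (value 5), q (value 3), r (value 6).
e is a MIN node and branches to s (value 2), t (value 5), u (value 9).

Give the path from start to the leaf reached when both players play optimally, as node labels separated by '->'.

a (MIN): min(5, 9, 2) = 2
b (MIN): min(6, 8) = 6
Alpha (MAX): max(2, 6) = 6
c (MIN): min(4, 8) = 4
d (MIN): min(5, 3, 6) = 3
e (MIN): min(2, 5, 9) = 2
Beta (MAX): max(4, 3, 2) = 4
start (MIN): min(6, 4) = 4
At start, MIN picks Beta (lowest: 4).
At Beta, MAX picks c (highest: 4).
At c, MIN picks m (lowest: 4).
Terminal value 4.

start -> Beta -> c -> m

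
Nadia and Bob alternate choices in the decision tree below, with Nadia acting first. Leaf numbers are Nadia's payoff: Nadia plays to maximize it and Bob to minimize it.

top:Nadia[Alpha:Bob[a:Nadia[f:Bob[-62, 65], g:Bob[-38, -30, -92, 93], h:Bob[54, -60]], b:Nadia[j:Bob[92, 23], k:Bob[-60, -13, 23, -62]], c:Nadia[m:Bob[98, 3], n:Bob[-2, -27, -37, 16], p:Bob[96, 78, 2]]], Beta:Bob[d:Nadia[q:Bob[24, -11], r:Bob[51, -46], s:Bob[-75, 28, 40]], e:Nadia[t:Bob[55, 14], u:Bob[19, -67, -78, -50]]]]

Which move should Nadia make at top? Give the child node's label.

Beta

f (Bob): min(-62, 65) = -62
g (Bob): min(-38, -30, -92, 93) = -92
h (Bob): min(54, -60) = -60
a (Nadia): max(-62, -92, -60) = -60
j (Bob): min(92, 23) = 23
k (Bob): min(-60, -13, 23, -62) = -62
b (Nadia): max(23, -62) = 23
m (Bob): min(98, 3) = 3
n (Bob): min(-2, -27, -37, 16) = -37
p (Bob): min(96, 78, 2) = 2
c (Nadia): max(3, -37, 2) = 3
Alpha (Bob): min(-60, 23, 3) = -60
q (Bob): min(24, -11) = -11
r (Bob): min(51, -46) = -46
s (Bob): min(-75, 28, 40) = -75
d (Nadia): max(-11, -46, -75) = -11
t (Bob): min(55, 14) = 14
u (Bob): min(19, -67, -78, -50) = -78
e (Nadia): max(14, -78) = 14
Beta (Bob): min(-11, 14) = -11
top (Nadia): max(-60, -11) = -11
Nadia at top wants the highest of {Alpha=-60, Beta=-11}, so chooses Beta.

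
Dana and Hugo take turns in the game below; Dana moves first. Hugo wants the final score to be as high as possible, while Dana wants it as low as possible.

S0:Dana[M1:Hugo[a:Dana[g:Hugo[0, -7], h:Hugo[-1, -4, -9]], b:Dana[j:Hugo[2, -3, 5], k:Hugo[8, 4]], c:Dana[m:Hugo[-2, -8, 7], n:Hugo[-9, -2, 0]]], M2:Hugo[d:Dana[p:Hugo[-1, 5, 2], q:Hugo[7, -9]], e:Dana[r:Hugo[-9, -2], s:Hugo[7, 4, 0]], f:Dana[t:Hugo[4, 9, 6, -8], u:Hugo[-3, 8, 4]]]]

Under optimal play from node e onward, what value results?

-2

r (Hugo): max(-9, -2) = -2
s (Hugo): max(7, 4, 0) = 7
e (Dana): min(-2, 7) = -2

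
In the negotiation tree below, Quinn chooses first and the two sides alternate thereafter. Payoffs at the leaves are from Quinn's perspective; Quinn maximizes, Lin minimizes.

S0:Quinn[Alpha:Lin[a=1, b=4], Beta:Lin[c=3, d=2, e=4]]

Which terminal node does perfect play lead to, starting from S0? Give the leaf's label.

Alpha (Lin): min(1, 4) = 1
Beta (Lin): min(3, 2, 4) = 2
S0 (Quinn): max(1, 2) = 2
At S0, Quinn picks Beta (highest: 2).
At Beta, Lin picks d (lowest: 2).
Terminal value 2.

d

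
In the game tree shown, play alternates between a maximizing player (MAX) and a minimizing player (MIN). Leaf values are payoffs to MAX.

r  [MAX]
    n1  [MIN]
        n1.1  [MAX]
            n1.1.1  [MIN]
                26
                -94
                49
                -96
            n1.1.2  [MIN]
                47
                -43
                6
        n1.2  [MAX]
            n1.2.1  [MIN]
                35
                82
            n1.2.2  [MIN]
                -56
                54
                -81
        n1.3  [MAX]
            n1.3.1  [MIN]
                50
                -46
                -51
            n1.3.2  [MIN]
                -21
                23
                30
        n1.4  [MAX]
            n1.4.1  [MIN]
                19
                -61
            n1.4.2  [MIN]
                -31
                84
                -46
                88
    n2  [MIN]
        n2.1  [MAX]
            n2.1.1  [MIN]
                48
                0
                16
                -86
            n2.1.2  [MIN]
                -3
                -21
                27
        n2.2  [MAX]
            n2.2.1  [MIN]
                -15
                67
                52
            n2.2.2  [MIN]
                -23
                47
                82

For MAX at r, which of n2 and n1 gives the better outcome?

n2

n2.1.1 (MIN): min(48, 0, 16, -86) = -86
n2.1.2 (MIN): min(-3, -21, 27) = -21
n2.1 (MAX): max(-86, -21) = -21
n2.2.1 (MIN): min(-15, 67, 52) = -15
n2.2.2 (MIN): min(-23, 47, 82) = -23
n2.2 (MAX): max(-15, -23) = -15
n2 (MIN): min(-21, -15) = -21
n1.1.1 (MIN): min(26, -94, 49, -96) = -96
n1.1.2 (MIN): min(47, -43, 6) = -43
n1.1 (MAX): max(-96, -43) = -43
n1.2.1 (MIN): min(35, 82) = 35
n1.2.2 (MIN): min(-56, 54, -81) = -81
n1.2 (MAX): max(35, -81) = 35
n1.3.1 (MIN): min(50, -46, -51) = -51
n1.3.2 (MIN): min(-21, 23, 30) = -21
n1.3 (MAX): max(-51, -21) = -21
n1.4.1 (MIN): min(19, -61) = -61
n1.4.2 (MIN): min(-31, 84, -46, 88) = -46
n1.4 (MAX): max(-61, -46) = -46
n1 (MIN): min(-43, 35, -21, -46) = -46
MAX prefers the higher value; n2=-21, n1=-46. n2 is better since -21 > -46.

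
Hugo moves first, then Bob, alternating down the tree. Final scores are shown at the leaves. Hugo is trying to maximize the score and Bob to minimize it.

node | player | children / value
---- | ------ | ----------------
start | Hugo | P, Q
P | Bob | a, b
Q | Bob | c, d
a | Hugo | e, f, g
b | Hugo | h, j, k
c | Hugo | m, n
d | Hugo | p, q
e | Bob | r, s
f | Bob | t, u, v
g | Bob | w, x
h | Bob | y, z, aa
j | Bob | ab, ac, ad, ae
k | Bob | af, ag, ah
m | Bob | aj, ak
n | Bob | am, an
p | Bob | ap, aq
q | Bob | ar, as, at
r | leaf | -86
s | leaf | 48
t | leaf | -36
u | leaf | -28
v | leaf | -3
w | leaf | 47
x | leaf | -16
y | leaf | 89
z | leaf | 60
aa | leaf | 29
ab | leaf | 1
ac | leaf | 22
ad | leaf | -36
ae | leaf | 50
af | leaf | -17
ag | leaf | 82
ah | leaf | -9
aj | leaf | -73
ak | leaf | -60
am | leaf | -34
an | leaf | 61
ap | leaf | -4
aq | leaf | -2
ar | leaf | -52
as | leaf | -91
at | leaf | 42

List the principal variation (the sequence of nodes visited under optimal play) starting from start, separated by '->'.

start -> P -> a -> g -> x

e (Bob): min(-86, 48) = -86
f (Bob): min(-36, -28, -3) = -36
g (Bob): min(47, -16) = -16
a (Hugo): max(-86, -36, -16) = -16
h (Bob): min(89, 60, 29) = 29
j (Bob): min(1, 22, -36, 50) = -36
k (Bob): min(-17, 82, -9) = -17
b (Hugo): max(29, -36, -17) = 29
P (Bob): min(-16, 29) = -16
m (Bob): min(-73, -60) = -73
n (Bob): min(-34, 61) = -34
c (Hugo): max(-73, -34) = -34
p (Bob): min(-4, -2) = -4
q (Bob): min(-52, -91, 42) = -91
d (Hugo): max(-4, -91) = -4
Q (Bob): min(-34, -4) = -34
start (Hugo): max(-16, -34) = -16
At start, Hugo picks P (highest: -16).
At P, Bob picks a (lowest: -16).
At a, Hugo picks g (highest: -16).
At g, Bob picks x (lowest: -16).
Terminal value -16.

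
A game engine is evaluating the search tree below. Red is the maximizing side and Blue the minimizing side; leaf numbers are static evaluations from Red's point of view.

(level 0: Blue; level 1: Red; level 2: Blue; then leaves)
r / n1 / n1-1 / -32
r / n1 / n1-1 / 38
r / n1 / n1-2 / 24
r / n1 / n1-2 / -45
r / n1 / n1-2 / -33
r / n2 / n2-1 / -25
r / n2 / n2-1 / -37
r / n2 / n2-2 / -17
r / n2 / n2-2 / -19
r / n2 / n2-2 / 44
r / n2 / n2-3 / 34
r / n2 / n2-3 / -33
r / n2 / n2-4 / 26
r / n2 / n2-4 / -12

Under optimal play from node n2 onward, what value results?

n2-1 (Blue): min(-25, -37) = -37
n2-2 (Blue): min(-17, -19, 44) = -19
n2-3 (Blue): min(34, -33) = -33
n2-4 (Blue): min(26, -12) = -12
n2 (Red): max(-37, -19, -33, -12) = -12

-12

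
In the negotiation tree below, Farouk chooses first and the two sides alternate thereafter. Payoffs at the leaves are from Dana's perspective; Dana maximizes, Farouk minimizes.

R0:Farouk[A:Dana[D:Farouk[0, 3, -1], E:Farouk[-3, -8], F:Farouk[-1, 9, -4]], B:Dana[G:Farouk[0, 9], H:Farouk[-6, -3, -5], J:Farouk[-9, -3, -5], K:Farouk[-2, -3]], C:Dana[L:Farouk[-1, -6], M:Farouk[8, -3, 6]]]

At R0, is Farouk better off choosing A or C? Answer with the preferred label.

C

D (Farouk): min(0, 3, -1) = -1
E (Farouk): min(-3, -8) = -8
F (Farouk): min(-1, 9, -4) = -4
A (Dana): max(-1, -8, -4) = -1
L (Farouk): min(-1, -6) = -6
M (Farouk): min(8, -3, 6) = -3
C (Dana): max(-6, -3) = -3
Farouk prefers the lower value; A=-1, C=-3. C is better since -3 < -1.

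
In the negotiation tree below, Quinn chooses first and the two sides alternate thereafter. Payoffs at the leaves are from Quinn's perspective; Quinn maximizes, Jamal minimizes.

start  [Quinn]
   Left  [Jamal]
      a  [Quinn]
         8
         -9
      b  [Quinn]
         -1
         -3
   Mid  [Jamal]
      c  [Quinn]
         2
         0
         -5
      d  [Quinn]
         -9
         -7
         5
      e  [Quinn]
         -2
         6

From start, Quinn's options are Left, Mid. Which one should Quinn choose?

a (Quinn): max(8, -9) = 8
b (Quinn): max(-1, -3) = -1
Left (Jamal): min(8, -1) = -1
c (Quinn): max(2, 0, -5) = 2
d (Quinn): max(-9, -7, 5) = 5
e (Quinn): max(-2, 6) = 6
Mid (Jamal): min(2, 5, 6) = 2
start (Quinn): max(-1, 2) = 2
Quinn at start wants the highest of {Left=-1, Mid=2}, so chooses Mid.

Mid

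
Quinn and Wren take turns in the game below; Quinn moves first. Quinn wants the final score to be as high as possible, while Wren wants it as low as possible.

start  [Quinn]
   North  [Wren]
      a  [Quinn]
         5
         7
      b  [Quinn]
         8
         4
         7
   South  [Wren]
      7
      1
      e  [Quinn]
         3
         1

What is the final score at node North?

a (Quinn): max(5, 7) = 7
b (Quinn): max(8, 4, 7) = 8
North (Wren): min(7, 8) = 7

7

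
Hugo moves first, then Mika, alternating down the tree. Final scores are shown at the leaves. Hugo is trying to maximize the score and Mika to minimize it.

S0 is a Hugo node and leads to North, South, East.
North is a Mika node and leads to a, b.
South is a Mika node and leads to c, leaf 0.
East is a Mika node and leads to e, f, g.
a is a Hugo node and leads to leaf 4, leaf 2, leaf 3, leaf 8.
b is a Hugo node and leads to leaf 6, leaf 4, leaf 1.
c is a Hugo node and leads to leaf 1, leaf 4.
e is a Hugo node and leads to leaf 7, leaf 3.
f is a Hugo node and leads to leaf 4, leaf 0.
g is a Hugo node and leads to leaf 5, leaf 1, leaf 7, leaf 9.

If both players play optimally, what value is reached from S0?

a (Hugo): max(4, 2, 3, 8) = 8
b (Hugo): max(6, 4, 1) = 6
North (Mika): min(8, 6) = 6
c (Hugo): max(1, 4) = 4
South (Mika): min(4, 0) = 0
e (Hugo): max(7, 3) = 7
f (Hugo): max(4, 0) = 4
g (Hugo): max(5, 1, 7, 9) = 9
East (Mika): min(7, 4, 9) = 4
S0 (Hugo): max(6, 0, 4) = 6

6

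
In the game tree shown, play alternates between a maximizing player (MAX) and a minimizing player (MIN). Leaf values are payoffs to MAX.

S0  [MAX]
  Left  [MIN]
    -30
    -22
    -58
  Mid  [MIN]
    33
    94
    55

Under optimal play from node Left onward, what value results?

Left (MIN): min(-30, -22, -58) = -58

-58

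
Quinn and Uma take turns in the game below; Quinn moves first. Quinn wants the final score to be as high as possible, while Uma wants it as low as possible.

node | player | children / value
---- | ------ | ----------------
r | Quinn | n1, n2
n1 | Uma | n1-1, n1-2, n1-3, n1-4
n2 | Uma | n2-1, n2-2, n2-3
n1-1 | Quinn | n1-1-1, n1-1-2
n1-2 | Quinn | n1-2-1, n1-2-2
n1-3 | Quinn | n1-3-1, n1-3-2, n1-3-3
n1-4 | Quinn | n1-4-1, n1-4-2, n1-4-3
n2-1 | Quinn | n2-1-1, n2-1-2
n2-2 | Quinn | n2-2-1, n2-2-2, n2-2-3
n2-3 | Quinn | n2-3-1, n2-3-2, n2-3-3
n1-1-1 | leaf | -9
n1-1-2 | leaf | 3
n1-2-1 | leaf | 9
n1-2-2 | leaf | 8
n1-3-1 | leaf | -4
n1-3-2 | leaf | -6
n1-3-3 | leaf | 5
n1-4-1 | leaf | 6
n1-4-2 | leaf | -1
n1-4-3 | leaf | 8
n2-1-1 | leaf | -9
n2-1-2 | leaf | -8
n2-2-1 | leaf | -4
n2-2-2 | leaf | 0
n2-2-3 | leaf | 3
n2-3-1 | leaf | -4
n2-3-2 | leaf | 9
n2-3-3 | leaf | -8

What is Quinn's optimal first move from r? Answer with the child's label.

n1-1 (Quinn): max(-9, 3) = 3
n1-2 (Quinn): max(9, 8) = 9
n1-3 (Quinn): max(-4, -6, 5) = 5
n1-4 (Quinn): max(6, -1, 8) = 8
n1 (Uma): min(3, 9, 5, 8) = 3
n2-1 (Quinn): max(-9, -8) = -8
n2-2 (Quinn): max(-4, 0, 3) = 3
n2-3 (Quinn): max(-4, 9, -8) = 9
n2 (Uma): min(-8, 3, 9) = -8
r (Quinn): max(3, -8) = 3
Quinn at r wants the highest of {n1=3, n2=-8}, so chooses n1.

n1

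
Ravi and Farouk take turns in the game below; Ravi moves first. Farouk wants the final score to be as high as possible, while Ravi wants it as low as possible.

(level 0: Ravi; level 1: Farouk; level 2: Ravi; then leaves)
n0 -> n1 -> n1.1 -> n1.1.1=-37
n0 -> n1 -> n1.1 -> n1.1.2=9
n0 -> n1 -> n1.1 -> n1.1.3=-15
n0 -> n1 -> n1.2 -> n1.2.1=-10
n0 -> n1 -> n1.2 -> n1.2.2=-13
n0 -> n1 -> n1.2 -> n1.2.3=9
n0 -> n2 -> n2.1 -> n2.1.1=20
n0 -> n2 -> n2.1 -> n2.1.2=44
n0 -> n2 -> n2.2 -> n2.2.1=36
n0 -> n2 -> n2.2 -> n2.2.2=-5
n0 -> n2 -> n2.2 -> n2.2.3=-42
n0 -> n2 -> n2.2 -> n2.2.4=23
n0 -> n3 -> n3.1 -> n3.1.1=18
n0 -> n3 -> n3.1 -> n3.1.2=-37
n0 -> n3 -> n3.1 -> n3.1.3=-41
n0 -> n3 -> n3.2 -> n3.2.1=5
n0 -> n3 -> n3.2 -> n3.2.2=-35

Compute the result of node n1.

-13

n1.1 (Ravi): min(-37, 9, -15) = -37
n1.2 (Ravi): min(-10, -13, 9) = -13
n1 (Farouk): max(-37, -13) = -13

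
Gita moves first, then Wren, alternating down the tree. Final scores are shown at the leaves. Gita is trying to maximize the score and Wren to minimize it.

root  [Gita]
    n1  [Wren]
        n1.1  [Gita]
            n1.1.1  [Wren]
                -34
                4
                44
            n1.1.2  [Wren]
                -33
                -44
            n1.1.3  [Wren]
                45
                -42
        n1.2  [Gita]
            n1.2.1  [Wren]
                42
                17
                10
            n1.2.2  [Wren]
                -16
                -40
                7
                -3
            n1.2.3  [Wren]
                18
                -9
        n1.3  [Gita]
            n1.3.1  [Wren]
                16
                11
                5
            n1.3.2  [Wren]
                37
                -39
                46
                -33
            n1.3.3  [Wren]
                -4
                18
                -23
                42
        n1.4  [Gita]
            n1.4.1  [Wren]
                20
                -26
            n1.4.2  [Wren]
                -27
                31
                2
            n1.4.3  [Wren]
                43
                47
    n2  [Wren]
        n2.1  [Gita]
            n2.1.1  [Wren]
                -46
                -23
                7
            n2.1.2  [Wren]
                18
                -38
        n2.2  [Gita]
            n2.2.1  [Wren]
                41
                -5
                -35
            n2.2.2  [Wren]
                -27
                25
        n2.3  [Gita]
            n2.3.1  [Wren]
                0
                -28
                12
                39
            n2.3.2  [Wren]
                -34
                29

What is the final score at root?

n1.1.1 (Wren): min(-34, 4, 44) = -34
n1.1.2 (Wren): min(-33, -44) = -44
n1.1.3 (Wren): min(45, -42) = -42
n1.1 (Gita): max(-34, -44, -42) = -34
n1.2.1 (Wren): min(42, 17, 10) = 10
n1.2.2 (Wren): min(-16, -40, 7, -3) = -40
n1.2.3 (Wren): min(18, -9) = -9
n1.2 (Gita): max(10, -40, -9) = 10
n1.3.1 (Wren): min(16, 11, 5) = 5
n1.3.2 (Wren): min(37, -39, 46, -33) = -39
n1.3.3 (Wren): min(-4, 18, -23, 42) = -23
n1.3 (Gita): max(5, -39, -23) = 5
n1.4.1 (Wren): min(20, -26) = -26
n1.4.2 (Wren): min(-27, 31, 2) = -27
n1.4.3 (Wren): min(43, 47) = 43
n1.4 (Gita): max(-26, -27, 43) = 43
n1 (Wren): min(-34, 10, 5, 43) = -34
n2.1.1 (Wren): min(-46, -23, 7) = -46
n2.1.2 (Wren): min(18, -38) = -38
n2.1 (Gita): max(-46, -38) = -38
n2.2.1 (Wren): min(41, -5, -35) = -35
n2.2.2 (Wren): min(-27, 25) = -27
n2.2 (Gita): max(-35, -27) = -27
n2.3.1 (Wren): min(0, -28, 12, 39) = -28
n2.3.2 (Wren): min(-34, 29) = -34
n2.3 (Gita): max(-28, -34) = -28
n2 (Wren): min(-38, -27, -28) = -38
root (Gita): max(-34, -38) = -34

-34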